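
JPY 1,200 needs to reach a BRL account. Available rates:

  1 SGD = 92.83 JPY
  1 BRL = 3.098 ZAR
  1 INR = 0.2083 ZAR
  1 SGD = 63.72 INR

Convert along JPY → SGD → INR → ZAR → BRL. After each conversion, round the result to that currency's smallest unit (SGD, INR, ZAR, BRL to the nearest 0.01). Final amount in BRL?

BRL 55.40

JPY 1,200 ÷ 92.83 = SGD 12.93
SGD 12.93 × 63.72 = INR 823.90
INR 823.90 × 0.2083 = ZAR 171.62
ZAR 171.62 ÷ 3.098 = BRL 55.40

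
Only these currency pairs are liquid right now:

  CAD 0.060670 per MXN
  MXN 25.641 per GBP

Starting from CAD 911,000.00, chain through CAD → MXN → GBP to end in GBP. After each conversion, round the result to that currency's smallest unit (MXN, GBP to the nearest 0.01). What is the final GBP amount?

CAD 911,000.00 ÷ 0.060670 = MXN 15,015,658.48
MXN 15,015,658.48 ÷ 25.641 = GBP 585,611.27

GBP 585,611.27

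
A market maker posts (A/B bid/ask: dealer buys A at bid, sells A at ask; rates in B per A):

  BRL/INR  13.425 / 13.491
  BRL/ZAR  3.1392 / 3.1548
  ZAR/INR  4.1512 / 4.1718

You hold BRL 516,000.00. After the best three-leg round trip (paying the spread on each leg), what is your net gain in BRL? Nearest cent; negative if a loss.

Best loop BRL → INR → ZAR → BRL:
BRL 516,000.00 × 13.425 (sell BRL at bid) = INR 6,927,300.00
INR 6,927,300.00 ÷ 4.1718 (buy ZAR at ask) = ZAR 1,660,506.26
ZAR 1,660,506.26 ÷ 3.1548 (buy BRL at ask) = BRL 526,342.80

Net profit: BRL 10,342.80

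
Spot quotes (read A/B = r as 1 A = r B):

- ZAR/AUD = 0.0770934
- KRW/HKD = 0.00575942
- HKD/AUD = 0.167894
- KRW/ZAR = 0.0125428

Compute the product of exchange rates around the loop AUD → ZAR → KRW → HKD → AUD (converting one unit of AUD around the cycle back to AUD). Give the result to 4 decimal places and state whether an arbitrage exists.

1.0000 (no arbitrage)

Around AUD → ZAR → KRW → HKD → AUD: 1 ÷ 0.0770934 ÷ 0.0125428 × 0.00575942 × 0.167894 = 1.000005
Product ≈ 1 (deviation 0.001%, within rounding noise).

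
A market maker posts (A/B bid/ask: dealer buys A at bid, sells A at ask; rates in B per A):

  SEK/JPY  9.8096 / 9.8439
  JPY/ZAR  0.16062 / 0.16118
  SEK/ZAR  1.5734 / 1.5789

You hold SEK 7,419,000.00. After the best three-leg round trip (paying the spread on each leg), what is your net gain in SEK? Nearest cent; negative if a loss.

Net result: SEK -15,421.82 (no profitable arbitrage after spreads)

Best loop SEK → JPY → ZAR → SEK:
SEK 7,419,000.00 × 9.8096 (sell SEK at bid) = JPY 72,777,422
JPY 72,777,422 × 0.16062 (sell JPY at bid) = ZAR 11,689,509.59
ZAR 11,689,509.59 ÷ 1.5789 (buy SEK at ask) = SEK 7,403,578.18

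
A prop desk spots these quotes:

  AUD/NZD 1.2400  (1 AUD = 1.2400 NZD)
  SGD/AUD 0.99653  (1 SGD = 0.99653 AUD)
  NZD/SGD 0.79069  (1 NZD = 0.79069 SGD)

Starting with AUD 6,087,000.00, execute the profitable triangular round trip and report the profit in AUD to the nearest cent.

Profitable loop is AUD → SGD → NZD → AUD:
AUD 6,087,000.00 ÷ 0.99653 = SGD 6,108,195.44
SGD 6,108,195.44 ÷ 0.79069 = NZD 7,725,145.68
NZD 7,725,145.68 ÷ 1.2400 = AUD 6,229,956.19
Profit = AUD 6,229,956.19 − AUD 6,087,000.00

Profit: AUD 142,956.19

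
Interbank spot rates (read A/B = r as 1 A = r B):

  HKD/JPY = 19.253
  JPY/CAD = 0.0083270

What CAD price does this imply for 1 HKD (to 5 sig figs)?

HKD/CAD = 0.16032

1 HKD × 19.253 = 19.253 JPY
19.253 JPY × 0.0083270 = 0.16032 CAD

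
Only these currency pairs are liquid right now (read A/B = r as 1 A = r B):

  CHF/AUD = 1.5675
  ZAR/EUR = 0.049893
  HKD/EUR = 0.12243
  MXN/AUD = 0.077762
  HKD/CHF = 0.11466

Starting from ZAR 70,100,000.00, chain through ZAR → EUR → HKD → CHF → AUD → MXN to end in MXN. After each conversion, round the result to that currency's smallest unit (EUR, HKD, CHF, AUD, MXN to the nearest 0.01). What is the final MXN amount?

MXN 66,027,043.67

ZAR 70,100,000.00 × 0.049893 = EUR 3,497,499.30
EUR 3,497,499.30 ÷ 0.12243 = HKD 28,567,338.89
HKD 28,567,338.89 × 0.11466 = CHF 3,275,531.08
CHF 3,275,531.08 × 1.5675 = AUD 5,134,394.97
AUD 5,134,394.97 ÷ 0.077762 = MXN 66,027,043.67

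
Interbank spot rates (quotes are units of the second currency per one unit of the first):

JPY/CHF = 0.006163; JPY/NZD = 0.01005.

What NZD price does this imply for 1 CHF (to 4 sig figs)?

1 CHF ÷ 0.006163 = 162.259 JPY
162.259 JPY × 0.01005 = 1.6307 NZD

CHF/NZD = 1.631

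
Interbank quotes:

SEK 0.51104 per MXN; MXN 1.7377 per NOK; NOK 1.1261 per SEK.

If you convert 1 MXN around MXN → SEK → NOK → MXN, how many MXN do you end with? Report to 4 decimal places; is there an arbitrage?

1.0000 (no arbitrage)

Around MXN → SEK → NOK → MXN: 1 × 0.51104 × 1.1261 × 1.7377 = 1.000015
Product ≈ 1 (deviation 0.002%, within rounding noise).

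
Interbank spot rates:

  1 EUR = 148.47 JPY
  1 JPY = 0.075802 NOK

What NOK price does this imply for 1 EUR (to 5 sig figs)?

EUR/NOK = 11.254

1 EUR × 148.47 = 148.47 JPY
148.47 JPY × 0.075802 = 11.2543 NOK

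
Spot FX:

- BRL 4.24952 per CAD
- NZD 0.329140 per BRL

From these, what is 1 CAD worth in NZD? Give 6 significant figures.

1 CAD × 4.24952 = 4.24952 BRL
4.24952 BRL × 0.329140 = 1.39869 NZD

CAD/NZD = 1.39869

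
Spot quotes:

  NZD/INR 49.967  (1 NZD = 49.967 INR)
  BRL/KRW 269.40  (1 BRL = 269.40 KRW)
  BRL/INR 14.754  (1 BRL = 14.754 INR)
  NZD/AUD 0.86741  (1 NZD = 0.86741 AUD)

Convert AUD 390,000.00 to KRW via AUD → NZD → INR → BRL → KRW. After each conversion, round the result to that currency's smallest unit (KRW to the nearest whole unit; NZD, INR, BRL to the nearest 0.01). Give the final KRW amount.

AUD 390,000.00 ÷ 0.86741 = NZD 449,614.37
NZD 449,614.37 × 49.967 = INR 22,465,881.23
INR 22,465,881.23 ÷ 14.754 = BRL 1,522,697.66
BRL 1,522,697.66 × 269.40 = KRW 410,214,750

KRW 410,214,750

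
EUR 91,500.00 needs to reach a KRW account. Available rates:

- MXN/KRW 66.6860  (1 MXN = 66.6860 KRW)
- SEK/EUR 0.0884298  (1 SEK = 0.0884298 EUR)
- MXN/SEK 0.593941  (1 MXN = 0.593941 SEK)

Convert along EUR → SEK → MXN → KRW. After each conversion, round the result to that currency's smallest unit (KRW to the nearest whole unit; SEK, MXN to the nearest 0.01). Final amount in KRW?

EUR 91,500.00 ÷ 0.0884298 = SEK 1,034,719.07
SEK 1,034,719.07 ÷ 0.593941 = MXN 1,742,124.34
MXN 1,742,124.34 × 66.6860 = KRW 116,175,304

KRW 116,175,304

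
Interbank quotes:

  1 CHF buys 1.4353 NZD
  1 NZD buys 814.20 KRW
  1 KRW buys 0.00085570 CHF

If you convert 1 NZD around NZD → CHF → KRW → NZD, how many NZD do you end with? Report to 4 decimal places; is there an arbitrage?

Around NZD → CHF → KRW → NZD: 1 ÷ 1.4353 ÷ 0.00085570 ÷ 814.20 = 1.000011
Product ≈ 1 (deviation 0.001%, within rounding noise).

1.0000 (no arbitrage)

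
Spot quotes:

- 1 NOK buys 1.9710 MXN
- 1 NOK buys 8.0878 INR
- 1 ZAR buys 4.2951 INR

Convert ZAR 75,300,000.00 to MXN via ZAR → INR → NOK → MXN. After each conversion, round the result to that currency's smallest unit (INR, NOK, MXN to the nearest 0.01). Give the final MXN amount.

MXN 78,817,830.57

ZAR 75,300,000.00 × 4.2951 = INR 323,421,030.00
INR 323,421,030.00 ÷ 8.0878 = NOK 39,988,752.19
NOK 39,988,752.19 × 1.9710 = MXN 78,817,830.57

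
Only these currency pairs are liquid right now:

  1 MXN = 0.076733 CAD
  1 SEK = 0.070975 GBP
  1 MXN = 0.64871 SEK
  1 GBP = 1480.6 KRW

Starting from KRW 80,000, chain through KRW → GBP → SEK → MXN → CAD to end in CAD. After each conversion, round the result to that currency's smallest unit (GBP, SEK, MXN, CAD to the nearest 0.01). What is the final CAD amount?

CAD 90.04

KRW 80,000 ÷ 1480.6 = GBP 54.03
GBP 54.03 ÷ 0.070975 = SEK 761.25
SEK 761.25 ÷ 0.64871 = MXN 1,173.48
MXN 1,173.48 × 0.076733 = CAD 90.04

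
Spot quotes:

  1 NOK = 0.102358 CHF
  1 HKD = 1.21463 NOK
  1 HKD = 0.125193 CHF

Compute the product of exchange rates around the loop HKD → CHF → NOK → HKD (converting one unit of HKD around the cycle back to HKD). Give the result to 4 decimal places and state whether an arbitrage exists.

Around HKD → CHF → NOK → HKD: 1 × 0.125193 ÷ 0.102358 ÷ 1.21463 = 1.006965
Product > 1; profitable direction is HKD → CHF → NOK → HKD.

1.0070 (arbitrage exists)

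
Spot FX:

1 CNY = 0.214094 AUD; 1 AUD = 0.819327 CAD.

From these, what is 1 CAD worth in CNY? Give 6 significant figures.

CAD/CNY = 5.70083

1 CAD ÷ 0.819327 = 1.22051 AUD
1.22051 AUD ÷ 0.214094 = 5.70083 CNY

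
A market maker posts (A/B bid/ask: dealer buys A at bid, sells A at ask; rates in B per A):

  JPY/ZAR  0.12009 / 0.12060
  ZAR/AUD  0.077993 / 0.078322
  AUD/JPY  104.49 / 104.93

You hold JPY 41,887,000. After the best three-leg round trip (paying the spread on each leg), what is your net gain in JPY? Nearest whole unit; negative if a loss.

Best loop JPY → AUD → ZAR → JPY:
JPY 41,887,000 ÷ 104.93 (buy AUD at ask) = AUD 399,189.94
AUD 399,189.94 ÷ 0.078322 (buy ZAR at ask) = ZAR 5,096,779.14
ZAR 5,096,779.14 ÷ 0.12060 (buy JPY at ask) = JPY 42,261,850

Net profit: JPY 374,850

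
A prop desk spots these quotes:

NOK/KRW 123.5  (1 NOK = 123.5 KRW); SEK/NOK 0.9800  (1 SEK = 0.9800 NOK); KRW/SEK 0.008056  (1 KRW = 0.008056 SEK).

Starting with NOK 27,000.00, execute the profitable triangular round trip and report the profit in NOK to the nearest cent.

Profit: NOK 691.81

Profitable loop is NOK → SEK → KRW → NOK:
NOK 27,000.00 ÷ 0.9800 = SEK 27,551.02
SEK 27,551.02 ÷ 0.008056 = KRW 3,419,938
KRW 3,419,938 ÷ 123.5 = NOK 27,691.81
Profit = NOK 27,691.81 − NOK 27,000.00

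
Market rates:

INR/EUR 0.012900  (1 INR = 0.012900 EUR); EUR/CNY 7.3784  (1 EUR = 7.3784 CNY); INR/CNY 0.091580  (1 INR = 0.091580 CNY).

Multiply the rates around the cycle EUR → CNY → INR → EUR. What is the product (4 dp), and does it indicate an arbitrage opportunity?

1.0393 (arbitrage exists)

Around EUR → CNY → INR → EUR: 1 × 7.3784 ÷ 0.091580 × 0.012900 = 1.039325
Product > 1; profitable direction is EUR → CNY → INR → EUR.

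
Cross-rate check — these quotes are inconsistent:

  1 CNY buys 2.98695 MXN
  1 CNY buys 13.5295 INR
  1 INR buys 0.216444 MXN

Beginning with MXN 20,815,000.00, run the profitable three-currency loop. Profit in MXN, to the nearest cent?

Profit: MXN 416,323.60

Profitable loop is MXN → INR → CNY → MXN:
MXN 20,815,000.00 ÷ 0.216444 = INR 96,168,061.95
INR 96,168,061.95 ÷ 13.5295 = CNY 7,108,027.79
CNY 7,108,027.79 × 2.98695 = MXN 21,231,323.60
Profit = MXN 21,231,323.60 − MXN 20,815,000.00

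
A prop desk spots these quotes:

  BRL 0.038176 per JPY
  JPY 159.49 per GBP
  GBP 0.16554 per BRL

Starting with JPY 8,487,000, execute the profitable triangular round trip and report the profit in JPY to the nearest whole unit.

Profit: JPY 67,232

Profitable loop is JPY → BRL → GBP → JPY:
JPY 8,487,000 × 0.038176 = BRL 323,999.71
BRL 323,999.71 × 0.16554 = GBP 53,634.91
GBP 53,634.91 × 159.49 = JPY 8,554,232
Profit = JPY 8,554,232 − JPY 8,487,000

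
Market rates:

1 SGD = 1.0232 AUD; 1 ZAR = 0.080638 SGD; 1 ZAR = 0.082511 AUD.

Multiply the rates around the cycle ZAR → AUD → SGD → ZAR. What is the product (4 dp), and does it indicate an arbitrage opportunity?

Around ZAR → AUD → SGD → ZAR: 1 × 0.082511 ÷ 1.0232 ÷ 0.080638 = 1.000027
Product ≈ 1 (deviation 0.003%, within rounding noise).

1.0000 (no arbitrage)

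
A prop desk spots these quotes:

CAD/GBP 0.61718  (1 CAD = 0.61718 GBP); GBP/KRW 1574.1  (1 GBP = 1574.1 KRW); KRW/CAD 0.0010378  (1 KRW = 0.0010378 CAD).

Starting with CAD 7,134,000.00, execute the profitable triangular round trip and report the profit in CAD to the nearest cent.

Profit: CAD 58,683.23

Profitable loop is CAD → GBP → KRW → CAD:
CAD 7,134,000.00 × 0.61718 = GBP 4,402,962.12
GBP 4,402,962.12 × 1574.1 = KRW 6,930,702,673
KRW 6,930,702,673 × 0.0010378 = CAD 7,192,683.23
Profit = CAD 7,192,683.23 − CAD 7,134,000.00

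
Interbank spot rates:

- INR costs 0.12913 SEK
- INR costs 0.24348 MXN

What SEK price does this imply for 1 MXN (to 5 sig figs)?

MXN/SEK = 0.53035

1 MXN ÷ 0.24348 = 4.10711 INR
4.10711 INR × 0.12913 = 0.530352 SEK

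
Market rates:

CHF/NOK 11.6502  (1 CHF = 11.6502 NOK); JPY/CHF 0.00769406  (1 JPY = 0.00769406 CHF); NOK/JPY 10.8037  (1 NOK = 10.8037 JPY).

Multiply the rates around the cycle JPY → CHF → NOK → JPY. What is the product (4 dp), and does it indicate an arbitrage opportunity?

Around JPY → CHF → NOK → JPY: 1 × 0.00769406 × 11.6502 × 10.8037 = 0.968415
Product < 1; profitable direction is JPY → NOK → CHF → JPY.

0.9684 (arbitrage exists)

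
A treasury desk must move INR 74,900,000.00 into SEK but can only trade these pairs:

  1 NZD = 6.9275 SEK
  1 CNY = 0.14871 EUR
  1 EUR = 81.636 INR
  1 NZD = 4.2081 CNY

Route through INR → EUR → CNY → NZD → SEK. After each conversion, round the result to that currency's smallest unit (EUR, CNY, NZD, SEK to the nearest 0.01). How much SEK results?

SEK 10,156,648.13

INR 74,900,000.00 ÷ 81.636 = EUR 917,487.38
EUR 917,487.38 ÷ 0.14871 = CNY 6,169,641.45
CNY 6,169,641.45 ÷ 4.2081 = NZD 1,466,134.70
NZD 1,466,134.70 × 6.9275 = SEK 10,156,648.13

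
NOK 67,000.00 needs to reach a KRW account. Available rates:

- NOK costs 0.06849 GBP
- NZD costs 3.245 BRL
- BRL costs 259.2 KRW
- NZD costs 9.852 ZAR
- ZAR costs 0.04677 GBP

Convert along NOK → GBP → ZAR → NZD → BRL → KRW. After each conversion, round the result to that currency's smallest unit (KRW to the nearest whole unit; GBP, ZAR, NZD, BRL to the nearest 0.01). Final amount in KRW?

KRW 8,376,445

NOK 67,000.00 × 0.06849 = GBP 4,588.83
GBP 4,588.83 ÷ 0.04677 = ZAR 98,114.82
ZAR 98,114.82 ÷ 9.852 = NZD 9,958.87
NZD 9,958.87 × 3.245 = BRL 32,316.53
BRL 32,316.53 × 259.2 = KRW 8,376,445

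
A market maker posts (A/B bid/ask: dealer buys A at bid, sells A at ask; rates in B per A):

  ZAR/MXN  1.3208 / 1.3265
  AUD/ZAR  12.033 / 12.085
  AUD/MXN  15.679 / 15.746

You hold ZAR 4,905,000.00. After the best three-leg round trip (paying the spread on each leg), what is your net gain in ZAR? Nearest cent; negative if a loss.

Best loop ZAR → MXN → AUD → ZAR:
ZAR 4,905,000.00 × 1.3208 (sell ZAR at bid) = MXN 6,478,524.00
MXN 6,478,524.00 ÷ 15.746 (buy AUD at ask) = AUD 411,439.35
AUD 411,439.35 × 12.033 (sell AUD at bid) = ZAR 4,950,849.69

Net profit: ZAR 45,849.69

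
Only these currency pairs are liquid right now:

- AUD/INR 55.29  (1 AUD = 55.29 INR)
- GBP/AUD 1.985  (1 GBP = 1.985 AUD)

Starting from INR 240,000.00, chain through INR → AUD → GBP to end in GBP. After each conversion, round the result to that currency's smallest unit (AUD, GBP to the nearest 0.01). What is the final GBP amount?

GBP 2,186.78

INR 240,000.00 ÷ 55.29 = AUD 4,340.75
AUD 4,340.75 ÷ 1.985 = GBP 2,186.78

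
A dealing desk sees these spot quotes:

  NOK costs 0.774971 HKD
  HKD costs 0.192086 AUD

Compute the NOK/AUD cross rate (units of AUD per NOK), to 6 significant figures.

NOK/AUD = 0.148861

1 NOK × 0.774971 = 0.774971 HKD
0.774971 HKD × 0.192086 = 0.148861 AUD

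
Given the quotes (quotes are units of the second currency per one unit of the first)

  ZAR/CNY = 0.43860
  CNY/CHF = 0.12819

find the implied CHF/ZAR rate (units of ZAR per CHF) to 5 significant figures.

1 CHF ÷ 0.12819 = 7.80092 CNY
7.80092 CNY ÷ 0.43860 = 17.786 ZAR

CHF/ZAR = 17.786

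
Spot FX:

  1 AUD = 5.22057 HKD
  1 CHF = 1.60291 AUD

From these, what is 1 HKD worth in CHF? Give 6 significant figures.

1 HKD ÷ 5.22057 = 0.19155 AUD
0.19155 AUD ÷ 1.60291 = 0.119501 CHF

HKD/CHF = 0.119501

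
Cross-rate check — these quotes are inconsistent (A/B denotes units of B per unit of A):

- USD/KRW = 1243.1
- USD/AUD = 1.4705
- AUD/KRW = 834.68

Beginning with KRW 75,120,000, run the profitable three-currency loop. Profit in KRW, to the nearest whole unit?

Profitable loop is KRW → AUD → USD → KRW:
KRW 75,120,000 ÷ 834.68 = AUD 89,998.56
AUD 89,998.56 ÷ 1.4705 = USD 61,202.69
USD 61,202.69 × 1243.1 = KRW 76,081,070
Profit = KRW 76,081,070 − KRW 75,120,000

Profit: KRW 961,070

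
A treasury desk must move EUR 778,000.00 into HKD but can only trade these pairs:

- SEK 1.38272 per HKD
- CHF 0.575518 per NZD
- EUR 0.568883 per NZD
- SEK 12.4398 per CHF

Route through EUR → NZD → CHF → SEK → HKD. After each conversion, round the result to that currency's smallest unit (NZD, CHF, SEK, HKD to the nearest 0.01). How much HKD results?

HKD 7,081,001.77

EUR 778,000.00 ÷ 0.568883 = NZD 1,367,592.28
NZD 1,367,592.28 × 0.575518 = CHF 787,073.97
CHF 787,073.97 × 12.4398 = SEK 9,791,042.77
SEK 9,791,042.77 ÷ 1.38272 = HKD 7,081,001.77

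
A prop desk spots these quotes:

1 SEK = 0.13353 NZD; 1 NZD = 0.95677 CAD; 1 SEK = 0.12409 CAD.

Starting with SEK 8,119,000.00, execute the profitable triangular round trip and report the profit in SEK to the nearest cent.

Profit: SEK 239,958.23

Profitable loop is SEK → NZD → CAD → SEK:
SEK 8,119,000.00 × 0.13353 = NZD 1,084,130.07
NZD 1,084,130.07 × 0.95677 = CAD 1,037,263.13
CAD 1,037,263.13 ÷ 0.12409 = SEK 8,358,958.23
Profit = SEK 8,358,958.23 − SEK 8,119,000.00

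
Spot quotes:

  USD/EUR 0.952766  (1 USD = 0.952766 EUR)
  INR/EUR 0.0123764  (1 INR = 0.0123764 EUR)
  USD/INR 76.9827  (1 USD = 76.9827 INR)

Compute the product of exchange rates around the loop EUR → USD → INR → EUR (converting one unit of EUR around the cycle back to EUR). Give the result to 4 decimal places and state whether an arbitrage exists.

Around EUR → USD → INR → EUR: 1 ÷ 0.952766 × 76.9827 × 0.0123764 = 1.000003
Product ≈ 1 (deviation 0.000%, within rounding noise).

1.0000 (no arbitrage)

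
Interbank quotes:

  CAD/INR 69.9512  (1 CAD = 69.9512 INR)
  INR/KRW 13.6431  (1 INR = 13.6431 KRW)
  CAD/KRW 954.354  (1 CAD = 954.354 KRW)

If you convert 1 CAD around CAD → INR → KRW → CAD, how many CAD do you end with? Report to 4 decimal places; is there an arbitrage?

Around CAD → INR → KRW → CAD: 1 × 69.9512 × 13.6431 ÷ 954.354 = 0.999997
Product ≈ 1 (deviation 0.000%, within rounding noise).

1.0000 (no arbitrage)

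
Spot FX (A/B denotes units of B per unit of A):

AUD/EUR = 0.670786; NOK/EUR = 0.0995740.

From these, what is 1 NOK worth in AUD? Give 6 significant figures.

NOK/AUD = 0.148444

1 NOK × 0.0995740 = 0.099574 EUR
0.099574 EUR ÷ 0.670786 = 0.148444 AUD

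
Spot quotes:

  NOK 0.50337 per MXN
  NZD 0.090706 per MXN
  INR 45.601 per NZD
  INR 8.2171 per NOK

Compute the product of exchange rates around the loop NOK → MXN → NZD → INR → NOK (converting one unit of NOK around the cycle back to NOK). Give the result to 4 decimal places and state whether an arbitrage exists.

Around NOK → MXN → NZD → INR → NOK: 1 ÷ 0.50337 × 0.090706 × 45.601 ÷ 8.2171 = 1.000010
Product ≈ 1 (deviation 0.001%, within rounding noise).

1.0000 (no arbitrage)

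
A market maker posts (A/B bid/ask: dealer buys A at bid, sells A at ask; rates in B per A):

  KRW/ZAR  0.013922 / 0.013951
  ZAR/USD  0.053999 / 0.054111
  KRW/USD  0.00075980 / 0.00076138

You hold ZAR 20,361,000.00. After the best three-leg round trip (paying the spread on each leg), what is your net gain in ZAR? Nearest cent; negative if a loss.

Best loop ZAR → KRW → USD → ZAR:
ZAR 20,361,000.00 ÷ 0.013951 (buy KRW at ask) = KRW 1,459,465,271
KRW 1,459,465,271 × 0.00075980 (sell KRW at bid) = USD 1,108,901.71
USD 1,108,901.71 ÷ 0.054111 (buy ZAR at ask) = ZAR 20,493,092.22

Net profit: ZAR 132,092.22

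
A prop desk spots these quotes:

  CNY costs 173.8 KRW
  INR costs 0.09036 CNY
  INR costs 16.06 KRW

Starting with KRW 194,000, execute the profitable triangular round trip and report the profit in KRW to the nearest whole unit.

Profit: KRW 4,391

Profitable loop is KRW → CNY → INR → KRW:
KRW 194,000 ÷ 173.8 = CNY 1,116.23
CNY 1,116.23 ÷ 0.09036 = INR 12,353.09
INR 12,353.09 × 16.06 = KRW 198,391
Profit = KRW 198,391 − KRW 194,000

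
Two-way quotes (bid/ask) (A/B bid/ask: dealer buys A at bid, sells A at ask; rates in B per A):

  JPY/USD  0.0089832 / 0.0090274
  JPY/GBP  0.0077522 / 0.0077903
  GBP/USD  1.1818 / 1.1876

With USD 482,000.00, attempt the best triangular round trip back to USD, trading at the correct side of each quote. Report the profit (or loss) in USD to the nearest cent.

Net profit: USD 7,162.67

Best loop USD → JPY → GBP → USD:
USD 482,000.00 ÷ 0.0090274 (buy JPY at ask) = JPY 53,393,004
JPY 53,393,004 × 0.0077522 (sell JPY at bid) = GBP 413,913.24
GBP 413,913.24 × 1.1818 (sell GBP at bid) = USD 489,162.67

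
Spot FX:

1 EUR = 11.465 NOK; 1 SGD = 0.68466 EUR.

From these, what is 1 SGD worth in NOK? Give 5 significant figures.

SGD/NOK = 7.8496

1 SGD × 0.68466 = 0.68466 EUR
0.68466 EUR × 11.465 = 7.84963 NOK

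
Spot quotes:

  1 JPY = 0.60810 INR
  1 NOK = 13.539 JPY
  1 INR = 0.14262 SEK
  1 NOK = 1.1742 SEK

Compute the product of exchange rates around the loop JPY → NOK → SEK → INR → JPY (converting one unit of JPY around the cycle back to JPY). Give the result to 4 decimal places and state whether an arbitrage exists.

Around JPY → NOK → SEK → INR → JPY: 1 ÷ 13.539 × 1.1742 ÷ 0.14262 ÷ 0.60810 = 1.000000
Product ≈ 1 (deviation 0.000%, within rounding noise).

1.0000 (no arbitrage)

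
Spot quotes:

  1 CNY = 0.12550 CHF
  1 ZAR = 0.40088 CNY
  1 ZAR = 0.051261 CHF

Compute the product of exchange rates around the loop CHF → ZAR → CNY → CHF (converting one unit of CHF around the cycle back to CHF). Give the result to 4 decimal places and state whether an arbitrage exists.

Around CHF → ZAR → CNY → CHF: 1 ÷ 0.051261 × 0.40088 × 0.12550 = 0.981456
Product < 1; profitable direction is CHF → CNY → ZAR → CHF.

0.9815 (arbitrage exists)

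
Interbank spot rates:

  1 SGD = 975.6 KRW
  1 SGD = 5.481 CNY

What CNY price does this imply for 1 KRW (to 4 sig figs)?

1 KRW ÷ 975.6 = 0.00102501 SGD
0.00102501 SGD × 5.481 = 0.00561808 CNY

KRW/CNY = 0.005618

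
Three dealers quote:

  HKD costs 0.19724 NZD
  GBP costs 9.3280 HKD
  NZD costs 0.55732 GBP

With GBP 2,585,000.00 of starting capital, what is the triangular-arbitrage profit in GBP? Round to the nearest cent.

Profitable loop is GBP → HKD → NZD → GBP:
GBP 2,585,000.00 × 9.3280 = HKD 24,112,880.00
HKD 24,112,880.00 × 0.19724 = NZD 4,756,024.45
NZD 4,756,024.45 × 0.55732 = GBP 2,650,627.55
Profit = GBP 2,650,627.55 − GBP 2,585,000.00

Profit: GBP 65,627.55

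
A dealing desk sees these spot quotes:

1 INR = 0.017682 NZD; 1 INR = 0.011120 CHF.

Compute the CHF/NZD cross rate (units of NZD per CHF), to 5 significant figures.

CHF/NZD = 1.5901

1 CHF ÷ 0.011120 = 89.9281 INR
89.9281 INR × 0.017682 = 1.59011 NZD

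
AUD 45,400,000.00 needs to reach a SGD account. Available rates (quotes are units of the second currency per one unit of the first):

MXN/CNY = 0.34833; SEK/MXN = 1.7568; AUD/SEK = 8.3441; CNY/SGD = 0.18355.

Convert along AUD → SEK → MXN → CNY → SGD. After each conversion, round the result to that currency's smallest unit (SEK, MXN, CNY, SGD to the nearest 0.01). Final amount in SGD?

SGD 42,550,331.16

AUD 45,400,000.00 × 8.3441 = SEK 378,822,140.00
SEK 378,822,140.00 × 1.7568 = MXN 665,514,735.55
MXN 665,514,735.55 × 0.34833 = CNY 231,818,747.83
CNY 231,818,747.83 × 0.18355 = SGD 42,550,331.16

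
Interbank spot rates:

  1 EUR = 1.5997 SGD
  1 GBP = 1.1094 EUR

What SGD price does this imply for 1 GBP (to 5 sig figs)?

GBP/SGD = 1.7747

1 GBP × 1.1094 = 1.1094 EUR
1.1094 EUR × 1.5997 = 1.77471 SGD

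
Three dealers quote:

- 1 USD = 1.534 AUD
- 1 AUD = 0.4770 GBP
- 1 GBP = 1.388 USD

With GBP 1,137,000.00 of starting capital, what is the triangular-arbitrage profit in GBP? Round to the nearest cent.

Profitable loop is GBP → USD → AUD → GBP:
GBP 1,137,000.00 × 1.388 = USD 1,578,156.00
USD 1,578,156.00 × 1.534 = AUD 2,420,891.30
AUD 2,420,891.30 × 0.4770 = GBP 1,154,765.15
Profit = GBP 1,154,765.15 − GBP 1,137,000.00

Profit: GBP 17,765.15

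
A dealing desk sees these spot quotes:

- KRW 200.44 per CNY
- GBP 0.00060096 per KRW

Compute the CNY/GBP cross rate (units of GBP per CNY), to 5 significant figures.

CNY/GBP = 0.12046

1 CNY × 200.44 = 200.44 KRW
200.44 KRW × 0.00060096 = 0.120456 GBP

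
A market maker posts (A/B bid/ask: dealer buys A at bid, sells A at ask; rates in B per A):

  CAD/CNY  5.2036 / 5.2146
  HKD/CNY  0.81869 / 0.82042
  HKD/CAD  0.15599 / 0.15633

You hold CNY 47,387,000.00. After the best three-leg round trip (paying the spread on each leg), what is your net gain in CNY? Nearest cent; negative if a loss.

Net profit: CNY 202,963.59

Best loop CNY → CAD → HKD → CNY:
CNY 47,387,000.00 ÷ 5.2146 (buy CAD at ask) = CAD 9,087,370.08
CAD 9,087,370.08 ÷ 0.15633 (buy HKD at ask) = HKD 58,129,406.23
HKD 58,129,406.23 × 0.81869 (sell HKD at bid) = CNY 47,589,963.59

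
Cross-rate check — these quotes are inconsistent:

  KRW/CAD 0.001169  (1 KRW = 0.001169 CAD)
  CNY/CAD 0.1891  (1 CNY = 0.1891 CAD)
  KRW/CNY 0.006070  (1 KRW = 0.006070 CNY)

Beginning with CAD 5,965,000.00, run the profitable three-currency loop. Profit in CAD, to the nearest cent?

Profit: CAD 109,978.42

Profitable loop is CAD → CNY → KRW → CAD:
CAD 5,965,000.00 ÷ 0.1891 = CNY 31,544,156.53
CNY 31,544,156.53 ÷ 0.006070 = KRW 5,196,730,895
KRW 5,196,730,895 × 0.001169 = CAD 6,074,978.42
Profit = CAD 6,074,978.42 − CAD 5,965,000.00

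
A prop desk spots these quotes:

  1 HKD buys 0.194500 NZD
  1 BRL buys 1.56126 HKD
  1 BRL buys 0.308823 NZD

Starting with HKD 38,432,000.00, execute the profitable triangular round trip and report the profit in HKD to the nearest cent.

Profitable loop is HKD → BRL → NZD → HKD:
HKD 38,432,000.00 ÷ 1.56126 = BRL 24,616,015.27
BRL 24,616,015.27 × 0.308823 = NZD 7,601,991.68
NZD 7,601,991.68 ÷ 0.194500 = HKD 39,084,790.15
Profit = HKD 39,084,790.15 − HKD 38,432,000.00

Profit: HKD 652,790.15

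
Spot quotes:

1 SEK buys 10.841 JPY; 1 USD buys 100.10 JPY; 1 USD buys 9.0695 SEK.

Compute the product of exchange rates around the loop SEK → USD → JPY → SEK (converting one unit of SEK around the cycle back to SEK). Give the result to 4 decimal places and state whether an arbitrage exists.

1.0181 (arbitrage exists)

Around SEK → USD → JPY → SEK: 1 ÷ 9.0695 × 100.10 ÷ 10.841 = 1.018079
Product > 1; profitable direction is SEK → USD → JPY → SEK.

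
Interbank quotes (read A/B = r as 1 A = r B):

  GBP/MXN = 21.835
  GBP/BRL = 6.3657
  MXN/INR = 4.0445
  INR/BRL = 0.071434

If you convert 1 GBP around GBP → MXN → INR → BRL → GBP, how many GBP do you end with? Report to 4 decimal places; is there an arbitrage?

Around GBP → MXN → INR → BRL → GBP: 1 × 21.835 × 4.0445 × 0.071434 ÷ 6.3657 = 0.991007
Product < 1; profitable direction is GBP → BRL → INR → MXN → GBP.

0.9910 (arbitrage exists)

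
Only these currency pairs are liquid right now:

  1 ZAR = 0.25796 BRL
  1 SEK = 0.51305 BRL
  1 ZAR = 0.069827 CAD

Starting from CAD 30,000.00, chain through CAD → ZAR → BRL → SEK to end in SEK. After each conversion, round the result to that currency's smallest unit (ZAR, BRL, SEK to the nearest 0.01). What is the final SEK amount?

SEK 216,018.30

CAD 30,000.00 ÷ 0.069827 = ZAR 429,633.24
ZAR 429,633.24 × 0.25796 = BRL 110,828.19
BRL 110,828.19 ÷ 0.51305 = SEK 216,018.30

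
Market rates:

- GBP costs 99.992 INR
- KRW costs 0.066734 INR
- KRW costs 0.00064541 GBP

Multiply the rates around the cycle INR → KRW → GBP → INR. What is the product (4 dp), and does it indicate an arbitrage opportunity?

0.9671 (arbitrage exists)

Around INR → KRW → GBP → INR: 1 ÷ 0.066734 × 0.00064541 × 99.992 = 0.967061
Product < 1; profitable direction is INR → GBP → KRW → INR.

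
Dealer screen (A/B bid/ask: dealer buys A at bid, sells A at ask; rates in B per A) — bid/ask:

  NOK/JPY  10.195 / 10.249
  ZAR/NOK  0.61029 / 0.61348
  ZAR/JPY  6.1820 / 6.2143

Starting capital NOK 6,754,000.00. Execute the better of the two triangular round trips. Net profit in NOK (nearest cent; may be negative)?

Net profit: NOK 8,267.16

Best loop NOK → JPY → ZAR → NOK:
NOK 6,754,000.00 × 10.195 (sell NOK at bid) = JPY 68,857,030
JPY 68,857,030 ÷ 6.2143 (buy ZAR at ask) = ZAR 11,080,416.14
ZAR 11,080,416.14 × 0.61029 (sell ZAR at bid) = NOK 6,762,267.16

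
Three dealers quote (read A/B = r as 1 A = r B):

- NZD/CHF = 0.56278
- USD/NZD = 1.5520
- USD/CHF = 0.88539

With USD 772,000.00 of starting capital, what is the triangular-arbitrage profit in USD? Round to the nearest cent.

Profitable loop is USD → CHF → NZD → USD:
USD 772,000.00 × 0.88539 = CHF 683,521.08
CHF 683,521.08 ÷ 0.56278 = NZD 1,214,544.01
NZD 1,214,544.01 ÷ 1.5520 = USD 782,567.02
Profit = USD 782,567.02 − USD 772,000.00

Profit: USD 10,567.02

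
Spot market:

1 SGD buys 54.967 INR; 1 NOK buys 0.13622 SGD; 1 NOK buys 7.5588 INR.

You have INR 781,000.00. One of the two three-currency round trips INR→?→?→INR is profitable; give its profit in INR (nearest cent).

Profitable loop is INR → SGD → NOK → INR:
INR 781,000.00 ÷ 54.967 = SGD 14,208.53
SGD 14,208.53 ÷ 0.13622 = NOK 104,305.72
NOK 104,305.72 × 7.5588 = INR 788,426.07
Profit = INR 788,426.07 − INR 781,000.00

Profit: INR 7,426.07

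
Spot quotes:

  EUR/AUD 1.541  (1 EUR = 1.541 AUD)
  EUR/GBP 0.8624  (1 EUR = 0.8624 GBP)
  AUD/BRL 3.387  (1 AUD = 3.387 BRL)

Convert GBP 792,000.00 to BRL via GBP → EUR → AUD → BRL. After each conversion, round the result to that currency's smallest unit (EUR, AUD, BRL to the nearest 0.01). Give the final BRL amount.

GBP 792,000.00 ÷ 0.8624 = EUR 918,367.35
EUR 918,367.35 × 1.541 = AUD 1,415,204.09
AUD 1,415,204.09 × 3.387 = BRL 4,793,296.25

BRL 4,793,296.25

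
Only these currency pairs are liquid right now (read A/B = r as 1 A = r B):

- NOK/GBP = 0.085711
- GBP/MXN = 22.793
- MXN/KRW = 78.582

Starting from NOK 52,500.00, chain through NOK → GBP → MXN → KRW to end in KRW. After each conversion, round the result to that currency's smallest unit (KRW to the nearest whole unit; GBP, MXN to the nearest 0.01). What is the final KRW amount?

KRW 8,059,734

NOK 52,500.00 × 0.085711 = GBP 4,499.83
GBP 4,499.83 × 22.793 = MXN 102,564.63
MXN 102,564.63 × 78.582 = KRW 8,059,734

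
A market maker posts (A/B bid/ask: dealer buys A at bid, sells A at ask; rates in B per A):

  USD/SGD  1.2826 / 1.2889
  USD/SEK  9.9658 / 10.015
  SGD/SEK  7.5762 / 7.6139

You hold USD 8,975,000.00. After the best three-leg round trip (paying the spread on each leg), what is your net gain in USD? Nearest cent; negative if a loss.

Best loop USD → SEK → SGD → USD:
USD 8,975,000.00 × 9.9658 (sell USD at bid) = SEK 89,443,055.00
SEK 89,443,055.00 ÷ 7.6139 (buy SGD at ask) = SGD 11,747,337.76
SGD 11,747,337.76 ÷ 1.2889 (buy USD at ask) = USD 9,114,235.21

Net profit: USD 139,235.21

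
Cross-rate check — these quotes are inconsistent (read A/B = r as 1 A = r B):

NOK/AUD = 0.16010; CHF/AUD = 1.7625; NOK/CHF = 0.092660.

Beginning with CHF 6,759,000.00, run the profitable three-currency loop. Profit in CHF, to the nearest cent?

Profit: CHF 135,654.95

Profitable loop is CHF → AUD → NOK → CHF:
CHF 6,759,000.00 × 1.7625 = AUD 11,912,737.50
AUD 11,912,737.50 ÷ 0.16010 = NOK 74,408,104.31
NOK 74,408,104.31 × 0.092660 = CHF 6,894,654.95
Profit = CHF 6,894,654.95 − CHF 6,759,000.00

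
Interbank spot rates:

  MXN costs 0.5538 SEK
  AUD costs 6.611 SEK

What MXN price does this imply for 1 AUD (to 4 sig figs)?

1 AUD × 6.611 = 6.611 SEK
6.611 SEK ÷ 0.5538 = 11.9375 MXN

AUD/MXN = 11.94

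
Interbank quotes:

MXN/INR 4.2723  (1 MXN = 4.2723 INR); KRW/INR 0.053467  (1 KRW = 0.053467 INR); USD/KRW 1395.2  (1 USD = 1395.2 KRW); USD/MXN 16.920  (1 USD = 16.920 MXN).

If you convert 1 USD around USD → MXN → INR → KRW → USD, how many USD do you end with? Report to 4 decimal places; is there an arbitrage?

0.9690 (arbitrage exists)

Around USD → MXN → INR → KRW → USD: 1 × 16.920 × 4.2723 ÷ 0.053467 ÷ 1395.2 = 0.969036
Product < 1; profitable direction is USD → KRW → INR → MXN → USD.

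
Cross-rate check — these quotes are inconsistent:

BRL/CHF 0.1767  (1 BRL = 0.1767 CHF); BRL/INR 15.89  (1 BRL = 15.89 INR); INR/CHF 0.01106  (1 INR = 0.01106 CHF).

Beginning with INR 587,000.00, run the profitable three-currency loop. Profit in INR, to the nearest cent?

Profitable loop is INR → BRL → CHF → INR:
INR 587,000.00 ÷ 15.89 = BRL 36,941.47
BRL 36,941.47 × 0.1767 = CHF 6,527.56
CHF 6,527.56 ÷ 0.01106 = INR 590,195.14
Profit = INR 590,195.14 − INR 587,000.00

Profit: INR 3,195.14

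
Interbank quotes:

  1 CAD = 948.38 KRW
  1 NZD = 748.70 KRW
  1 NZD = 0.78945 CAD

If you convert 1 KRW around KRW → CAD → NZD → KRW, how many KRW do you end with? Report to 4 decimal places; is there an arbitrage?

Around KRW → CAD → NZD → KRW: 1 ÷ 948.38 ÷ 0.78945 × 748.70 = 1.000002
Product ≈ 1 (deviation 0.000%, within rounding noise).

1.0000 (no arbitrage)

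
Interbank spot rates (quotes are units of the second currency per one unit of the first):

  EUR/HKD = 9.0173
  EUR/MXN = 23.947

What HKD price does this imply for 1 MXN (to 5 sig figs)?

1 MXN ÷ 23.947 = 0.0417589 EUR
0.0417589 EUR × 9.0173 = 0.376552 HKD

MXN/HKD = 0.37655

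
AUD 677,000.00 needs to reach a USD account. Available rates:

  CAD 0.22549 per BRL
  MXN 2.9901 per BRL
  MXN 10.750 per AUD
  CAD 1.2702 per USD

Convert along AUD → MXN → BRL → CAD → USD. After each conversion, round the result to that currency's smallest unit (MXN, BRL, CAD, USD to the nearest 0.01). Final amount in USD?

USD 432,082.42

AUD 677,000.00 × 10.750 = MXN 7,277,750.00
MXN 7,277,750.00 ÷ 2.9901 = BRL 2,433,948.70
BRL 2,433,948.70 × 0.22549 = CAD 548,831.09
CAD 548,831.09 ÷ 1.2702 = USD 432,082.42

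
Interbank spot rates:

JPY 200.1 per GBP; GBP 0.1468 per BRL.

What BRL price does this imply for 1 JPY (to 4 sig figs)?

1 JPY ÷ 200.1 = 0.0049975 GBP
0.0049975 GBP ÷ 0.1468 = 0.0340429 BRL

JPY/BRL = 0.03404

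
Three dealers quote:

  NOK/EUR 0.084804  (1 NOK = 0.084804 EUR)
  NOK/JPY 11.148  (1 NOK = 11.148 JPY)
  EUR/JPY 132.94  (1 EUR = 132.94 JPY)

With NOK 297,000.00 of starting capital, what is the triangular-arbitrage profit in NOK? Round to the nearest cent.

Profit: NOK 3,352.67

Profitable loop is NOK → EUR → JPY → NOK:
NOK 297,000.00 × 0.084804 = EUR 25,186.79
EUR 25,186.79 × 132.94 = JPY 3,348,332
JPY 3,348,332 ÷ 11.148 = NOK 300,352.67
Profit = NOK 300,352.67 − NOK 297,000.00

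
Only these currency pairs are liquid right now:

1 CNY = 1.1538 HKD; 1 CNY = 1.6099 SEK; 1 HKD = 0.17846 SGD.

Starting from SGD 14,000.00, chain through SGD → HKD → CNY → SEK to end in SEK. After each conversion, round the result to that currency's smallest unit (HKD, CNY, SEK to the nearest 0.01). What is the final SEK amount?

SGD 14,000.00 ÷ 0.17846 = HKD 78,448.95
HKD 78,448.95 ÷ 1.1538 = CNY 67,991.81
CNY 67,991.81 × 1.6099 = SEK 109,460.01

SEK 109,460.01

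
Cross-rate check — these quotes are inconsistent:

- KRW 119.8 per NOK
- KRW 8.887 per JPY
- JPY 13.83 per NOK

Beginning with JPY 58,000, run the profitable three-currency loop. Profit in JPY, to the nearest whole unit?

Profit: JPY 1,504

Profitable loop is JPY → KRW → NOK → JPY:
JPY 58,000 × 8.887 = KRW 515,446
KRW 515,446 ÷ 119.8 = NOK 4,302.55
NOK 4,302.55 × 13.83 = JPY 59,504
Profit = JPY 59,504 − JPY 58,000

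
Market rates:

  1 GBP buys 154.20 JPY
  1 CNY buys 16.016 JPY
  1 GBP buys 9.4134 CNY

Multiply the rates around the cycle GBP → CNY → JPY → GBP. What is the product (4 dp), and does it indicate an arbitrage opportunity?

0.9777 (arbitrage exists)

Around GBP → CNY → JPY → GBP: 1 × 9.4134 × 16.016 ÷ 154.20 = 0.977724
Product < 1; profitable direction is GBP → JPY → CNY → GBP.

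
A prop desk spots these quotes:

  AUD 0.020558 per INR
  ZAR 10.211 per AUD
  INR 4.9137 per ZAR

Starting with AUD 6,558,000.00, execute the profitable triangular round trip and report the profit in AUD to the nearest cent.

Profit: AUD 206,398.55

Profitable loop is AUD → ZAR → INR → AUD:
AUD 6,558,000.00 × 10.211 = ZAR 66,963,738.00
ZAR 66,963,738.00 × 4.9137 = INR 329,039,719.41
INR 329,039,719.41 × 0.020558 = AUD 6,764,398.55
Profit = AUD 6,764,398.55 − AUD 6,558,000.00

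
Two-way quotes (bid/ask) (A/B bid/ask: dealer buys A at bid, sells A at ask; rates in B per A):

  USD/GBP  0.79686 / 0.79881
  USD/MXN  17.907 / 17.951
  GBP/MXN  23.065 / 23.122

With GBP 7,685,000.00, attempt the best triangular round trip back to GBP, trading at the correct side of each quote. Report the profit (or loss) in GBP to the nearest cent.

Net profit: GBP 183,477.57

Best loop GBP → MXN → USD → GBP:
GBP 7,685,000.00 × 23.065 (sell GBP at bid) = MXN 177,254,525.00
MXN 177,254,525.00 ÷ 17.951 (buy USD at ask) = USD 9,874,353.80
USD 9,874,353.80 × 0.79686 (sell USD at bid) = GBP 7,868,477.57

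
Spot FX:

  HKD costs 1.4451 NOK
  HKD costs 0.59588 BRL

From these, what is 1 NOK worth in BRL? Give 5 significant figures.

NOK/BRL = 0.41235

1 NOK ÷ 1.4451 = 0.691994 HKD
0.691994 HKD × 0.59588 = 0.412345 BRL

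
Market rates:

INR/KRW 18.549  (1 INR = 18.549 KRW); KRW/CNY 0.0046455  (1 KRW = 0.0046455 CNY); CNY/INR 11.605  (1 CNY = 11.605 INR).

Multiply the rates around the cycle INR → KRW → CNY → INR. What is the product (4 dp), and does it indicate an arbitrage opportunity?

1.0000 (no arbitrage)

Around INR → KRW → CNY → INR: 1 × 18.549 × 0.0046455 × 11.605 = 0.999996
Product ≈ 1 (deviation 0.000%, within rounding noise).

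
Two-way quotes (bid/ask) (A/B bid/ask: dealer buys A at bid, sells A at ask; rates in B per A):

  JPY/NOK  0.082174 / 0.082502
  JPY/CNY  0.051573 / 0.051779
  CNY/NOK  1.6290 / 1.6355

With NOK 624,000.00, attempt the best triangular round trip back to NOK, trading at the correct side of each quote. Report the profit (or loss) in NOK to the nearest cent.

Net profit: NOK 11,423.97

Best loop NOK → JPY → CNY → NOK:
NOK 624,000.00 ÷ 0.082502 (buy JPY at ask) = JPY 7,563,453
JPY 7,563,453 × 0.051573 (sell JPY at bid) = CNY 390,069.96
CNY 390,069.96 × 1.6290 (sell CNY at bid) = NOK 635,423.97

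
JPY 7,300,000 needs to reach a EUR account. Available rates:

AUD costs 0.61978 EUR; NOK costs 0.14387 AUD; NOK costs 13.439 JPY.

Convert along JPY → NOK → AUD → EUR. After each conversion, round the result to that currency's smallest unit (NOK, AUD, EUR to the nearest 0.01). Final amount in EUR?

JPY 7,300,000 ÷ 13.439 = NOK 543,195.18
NOK 543,195.18 × 0.14387 = AUD 78,149.49
AUD 78,149.49 × 0.61978 = EUR 48,435.49

EUR 48,435.49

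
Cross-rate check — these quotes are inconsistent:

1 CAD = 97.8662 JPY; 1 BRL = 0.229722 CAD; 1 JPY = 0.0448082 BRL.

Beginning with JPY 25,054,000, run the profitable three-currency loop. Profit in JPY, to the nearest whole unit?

Profit: JPY 184,869

Profitable loop is JPY → BRL → CAD → JPY:
JPY 25,054,000 × 0.0448082 = BRL 1,122,624.64
BRL 1,122,624.64 × 0.229722 = CAD 257,891.58
CAD 257,891.58 × 97.8662 = JPY 25,238,869
Profit = JPY 25,238,869 − JPY 25,054,000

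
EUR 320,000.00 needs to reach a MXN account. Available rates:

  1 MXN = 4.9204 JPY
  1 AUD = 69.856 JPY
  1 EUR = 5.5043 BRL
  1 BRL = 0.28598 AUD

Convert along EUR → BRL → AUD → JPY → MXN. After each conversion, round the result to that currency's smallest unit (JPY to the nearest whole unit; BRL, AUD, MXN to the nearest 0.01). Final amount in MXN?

EUR 320,000.00 × 5.5043 = BRL 1,761,376.00
BRL 1,761,376.00 × 0.28598 = AUD 503,718.31
AUD 503,718.31 × 69.856 = JPY 35,187,746
JPY 35,187,746 ÷ 4.9204 = MXN 7,151,399.48

MXN 7,151,399.48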